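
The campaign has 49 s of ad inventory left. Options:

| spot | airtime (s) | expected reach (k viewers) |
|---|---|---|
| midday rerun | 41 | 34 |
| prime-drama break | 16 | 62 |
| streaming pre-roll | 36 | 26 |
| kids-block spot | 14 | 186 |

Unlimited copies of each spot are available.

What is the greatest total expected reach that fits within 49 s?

558

Best packing: 3×kids-block spot — 42 s, 558 total.
The spare 7 s is too small for any remaining spot, and no exchange beats 558.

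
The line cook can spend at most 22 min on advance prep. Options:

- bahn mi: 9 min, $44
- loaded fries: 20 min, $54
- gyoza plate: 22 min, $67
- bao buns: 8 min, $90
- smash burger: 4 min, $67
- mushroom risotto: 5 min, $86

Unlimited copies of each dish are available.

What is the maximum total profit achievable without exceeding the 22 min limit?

373

A density-first pass picks 4×mushroom risotto — 344 at 20 min.
The 10 min tied up in 2×mushroom risotto is better spent on 3×smash burger — total rises to 373 (22 min).
Every other selection either busts 22 min or fails to beat 373.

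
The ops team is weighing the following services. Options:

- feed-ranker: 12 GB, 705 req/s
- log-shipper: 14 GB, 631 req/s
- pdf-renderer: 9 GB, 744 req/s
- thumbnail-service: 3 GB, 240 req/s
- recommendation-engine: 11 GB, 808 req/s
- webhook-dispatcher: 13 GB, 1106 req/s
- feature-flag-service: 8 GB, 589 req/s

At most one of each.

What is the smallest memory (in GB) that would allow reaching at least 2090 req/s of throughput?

25

Need the lightest bundle worth ≥ 2090.
Taking pdf-renderer + thumbnail-service + webhook-dispatcher gives 2090 (≥ 2090) for 25 GB.
Any bundle with less than 25 GB falls short of 2090.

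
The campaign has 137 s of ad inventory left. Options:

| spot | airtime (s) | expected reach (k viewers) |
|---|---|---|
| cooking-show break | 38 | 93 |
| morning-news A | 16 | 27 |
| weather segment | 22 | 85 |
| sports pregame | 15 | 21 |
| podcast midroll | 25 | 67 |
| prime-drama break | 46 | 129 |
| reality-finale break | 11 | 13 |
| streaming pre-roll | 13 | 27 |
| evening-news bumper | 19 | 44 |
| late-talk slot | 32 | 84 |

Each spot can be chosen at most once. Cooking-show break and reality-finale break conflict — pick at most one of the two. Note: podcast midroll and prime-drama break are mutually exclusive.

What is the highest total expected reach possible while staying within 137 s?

Best packing: cooking-show break + weather segment + podcast midroll + evening-news bumper + late-talk slot — 136 s, 373 total.
An exhaustive check of the 1024 subsets confirms 373.

373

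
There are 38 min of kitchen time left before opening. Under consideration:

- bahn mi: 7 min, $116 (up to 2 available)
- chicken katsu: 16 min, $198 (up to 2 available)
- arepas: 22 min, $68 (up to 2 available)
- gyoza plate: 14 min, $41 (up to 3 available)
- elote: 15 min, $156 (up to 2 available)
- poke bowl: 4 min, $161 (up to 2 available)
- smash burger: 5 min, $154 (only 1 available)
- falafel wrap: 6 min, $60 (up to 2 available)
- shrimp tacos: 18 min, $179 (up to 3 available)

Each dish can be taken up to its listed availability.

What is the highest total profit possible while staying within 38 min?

Greedy by ratio would take 2×bahn mi + 2×poke bowl + smash burger + falafel wrap: 33 min used, total 768.
The 13 min tied up in bahn mi and falafel wrap is better spent on chicken katsu — total rises to 790 (36 min).
Nothing else within 38 min beats 790.

790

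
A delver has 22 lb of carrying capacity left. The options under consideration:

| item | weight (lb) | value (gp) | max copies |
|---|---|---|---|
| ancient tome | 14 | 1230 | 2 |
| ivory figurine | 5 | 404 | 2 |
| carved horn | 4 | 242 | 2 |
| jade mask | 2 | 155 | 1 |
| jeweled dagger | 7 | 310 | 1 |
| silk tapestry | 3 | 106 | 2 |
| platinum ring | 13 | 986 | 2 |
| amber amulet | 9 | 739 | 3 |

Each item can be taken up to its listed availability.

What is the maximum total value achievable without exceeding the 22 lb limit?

1789

Taking ancient tome + ivory figurine + jade mask: 21 lb used, 1789 in value.
No other feasible combination exceeds 1789.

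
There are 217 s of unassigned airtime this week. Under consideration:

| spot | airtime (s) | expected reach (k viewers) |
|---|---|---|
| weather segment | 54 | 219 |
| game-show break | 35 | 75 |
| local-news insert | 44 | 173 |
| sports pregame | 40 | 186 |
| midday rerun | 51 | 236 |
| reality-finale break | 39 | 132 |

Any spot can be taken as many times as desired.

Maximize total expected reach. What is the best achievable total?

980

Greedy by ratio would take 5×sports pregame: 200 s used, total 930.
Replace sports pregame with midday rerun: the trade gains 50 net, giving 980 at 211 s.
Every other selection either busts 217 s or fails to beat 980.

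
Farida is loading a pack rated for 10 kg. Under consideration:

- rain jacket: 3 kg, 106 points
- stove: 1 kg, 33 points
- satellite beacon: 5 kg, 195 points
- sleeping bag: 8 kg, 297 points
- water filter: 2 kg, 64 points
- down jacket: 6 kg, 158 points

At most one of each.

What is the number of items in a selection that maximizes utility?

Best achievable utility is 365.
For example rain jacket + satellite beacon + water filter achieves it, using 10 kg.
Any selection reaching 365 contains exactly 3 items.

3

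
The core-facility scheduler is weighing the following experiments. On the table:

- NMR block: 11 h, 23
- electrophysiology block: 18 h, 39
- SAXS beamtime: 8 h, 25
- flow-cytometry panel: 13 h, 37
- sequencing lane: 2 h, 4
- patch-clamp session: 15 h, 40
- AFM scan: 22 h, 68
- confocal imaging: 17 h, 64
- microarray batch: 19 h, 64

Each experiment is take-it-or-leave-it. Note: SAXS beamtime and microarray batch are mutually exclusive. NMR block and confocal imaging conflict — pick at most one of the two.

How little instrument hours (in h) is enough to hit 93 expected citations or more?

Need the lightest bundle worth ≥ 93.
SAXS beamtime + sequencing lane + confocal imaging: 93 expected citations at 27 h.
Any bundle with less than 27 h falls short of 93.

27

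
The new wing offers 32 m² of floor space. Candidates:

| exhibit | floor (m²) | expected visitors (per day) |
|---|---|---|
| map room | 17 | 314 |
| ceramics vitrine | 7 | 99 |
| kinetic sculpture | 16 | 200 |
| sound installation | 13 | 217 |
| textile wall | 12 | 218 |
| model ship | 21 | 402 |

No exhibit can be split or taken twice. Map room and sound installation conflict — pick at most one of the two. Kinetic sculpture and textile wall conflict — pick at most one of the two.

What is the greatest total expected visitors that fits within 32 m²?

534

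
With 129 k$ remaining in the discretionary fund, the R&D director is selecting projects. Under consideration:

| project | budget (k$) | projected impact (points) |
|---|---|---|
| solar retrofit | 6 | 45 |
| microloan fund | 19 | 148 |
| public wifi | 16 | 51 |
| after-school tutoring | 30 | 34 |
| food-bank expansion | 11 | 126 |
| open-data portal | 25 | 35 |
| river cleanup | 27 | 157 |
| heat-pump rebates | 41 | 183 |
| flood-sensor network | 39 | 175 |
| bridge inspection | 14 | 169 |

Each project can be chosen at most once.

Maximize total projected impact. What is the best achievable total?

834

Greedy by ratio would take solar retrofit + microloan fund + food-bank expansion + river cleanup + flood-sensor network + bridge inspection: 116 k$ used, total 820.
Replace solar retrofit and flood-sensor network with public wifi + heat-pump rebates: the trade gains 14 net, giving 834 at 128 k$.
An exhaustive check of the 1024 subsets confirms 834.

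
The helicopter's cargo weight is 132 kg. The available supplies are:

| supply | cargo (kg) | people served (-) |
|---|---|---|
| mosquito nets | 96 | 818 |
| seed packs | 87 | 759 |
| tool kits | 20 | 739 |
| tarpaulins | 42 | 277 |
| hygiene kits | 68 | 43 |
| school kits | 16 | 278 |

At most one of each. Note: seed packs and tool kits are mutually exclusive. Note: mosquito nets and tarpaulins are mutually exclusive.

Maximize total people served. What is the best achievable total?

1835

Taking mosquito nets + tool kits + school kits: 132 kg used, 1835 in people served.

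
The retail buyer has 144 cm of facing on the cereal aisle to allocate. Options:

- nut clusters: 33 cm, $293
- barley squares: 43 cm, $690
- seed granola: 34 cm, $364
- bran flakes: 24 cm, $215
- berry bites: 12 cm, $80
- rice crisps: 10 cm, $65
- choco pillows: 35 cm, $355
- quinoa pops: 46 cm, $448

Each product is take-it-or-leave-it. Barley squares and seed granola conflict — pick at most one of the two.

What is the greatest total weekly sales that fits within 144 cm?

1576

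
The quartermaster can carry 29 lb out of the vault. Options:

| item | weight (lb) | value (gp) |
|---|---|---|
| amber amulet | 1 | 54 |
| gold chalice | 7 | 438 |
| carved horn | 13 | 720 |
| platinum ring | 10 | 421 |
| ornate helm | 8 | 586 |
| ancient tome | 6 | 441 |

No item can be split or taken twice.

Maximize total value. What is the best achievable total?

Ranking by ratio (value/lb): ancient tome 73.50, ornate helm 73.25, gold chalice 62.57, carved horn 55.38.
The ratio heuristic lands on amber amulet + gold chalice + ornate helm + ancient tome (1519) but leaves 7 lb idle.
Dropping gold chalice frees 7 lb; slotting in carved horn (13 lb) lifts the total to 1801 at 28 lb.

1801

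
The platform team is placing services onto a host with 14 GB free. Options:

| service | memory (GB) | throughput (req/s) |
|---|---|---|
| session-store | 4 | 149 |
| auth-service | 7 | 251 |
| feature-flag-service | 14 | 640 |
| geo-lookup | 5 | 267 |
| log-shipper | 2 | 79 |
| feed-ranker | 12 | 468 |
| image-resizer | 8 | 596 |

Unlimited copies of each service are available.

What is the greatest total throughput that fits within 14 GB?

863

By throughput per GB: image-resizer 74.50, geo-lookup 53.40, feature-flag-service 45.71 lead.
The ratio ordering already packs tightly: geo-lookup + image-resizer, 13 GB, 863.
That's the maximum — no swap from here does better than 863.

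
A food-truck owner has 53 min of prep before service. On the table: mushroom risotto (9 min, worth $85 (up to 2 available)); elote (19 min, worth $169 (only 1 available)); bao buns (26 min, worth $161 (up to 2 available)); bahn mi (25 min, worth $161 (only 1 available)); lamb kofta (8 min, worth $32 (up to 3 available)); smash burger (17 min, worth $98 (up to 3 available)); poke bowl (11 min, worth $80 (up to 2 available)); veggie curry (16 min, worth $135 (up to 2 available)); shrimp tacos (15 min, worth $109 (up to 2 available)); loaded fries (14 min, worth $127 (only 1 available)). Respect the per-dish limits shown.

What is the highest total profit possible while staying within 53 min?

474

By profit per min: mushroom risotto 9.44, loaded fries 9.07, elote 8.89, veggie curry 8.44 lead.
A density-first pass picks 2×mushroom risotto + elote + loaded fries — 466 at 51 min.
The 14 min tied up in loaded fries is better spent on veggie curry — total rises to 474 (53 min).
No other feasible combination exceeds 474.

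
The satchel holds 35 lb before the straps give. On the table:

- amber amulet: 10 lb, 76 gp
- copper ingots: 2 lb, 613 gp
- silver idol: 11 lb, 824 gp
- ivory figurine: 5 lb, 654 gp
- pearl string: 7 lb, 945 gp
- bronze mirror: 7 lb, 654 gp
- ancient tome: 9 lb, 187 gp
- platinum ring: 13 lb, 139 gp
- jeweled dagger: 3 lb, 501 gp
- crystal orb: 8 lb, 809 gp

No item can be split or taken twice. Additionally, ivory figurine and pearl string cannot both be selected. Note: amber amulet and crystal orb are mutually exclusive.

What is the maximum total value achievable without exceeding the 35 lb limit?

Copper ingots + silver idol + pearl string + bronze mirror + crystal orb uses 35 of the 35 lb and totals 3845.
That's the maximum — no feasible swap from here does better than 3845.

3845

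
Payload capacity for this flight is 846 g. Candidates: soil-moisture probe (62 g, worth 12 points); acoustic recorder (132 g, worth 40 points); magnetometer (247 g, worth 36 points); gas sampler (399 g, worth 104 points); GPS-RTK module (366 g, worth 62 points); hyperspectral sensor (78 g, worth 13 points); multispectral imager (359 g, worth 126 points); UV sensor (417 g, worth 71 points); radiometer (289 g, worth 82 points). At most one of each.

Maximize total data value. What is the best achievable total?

Soil-moisture probe + acoustic recorder + multispectral imager + radiometer uses 842 of the 846 g and totals 260.

260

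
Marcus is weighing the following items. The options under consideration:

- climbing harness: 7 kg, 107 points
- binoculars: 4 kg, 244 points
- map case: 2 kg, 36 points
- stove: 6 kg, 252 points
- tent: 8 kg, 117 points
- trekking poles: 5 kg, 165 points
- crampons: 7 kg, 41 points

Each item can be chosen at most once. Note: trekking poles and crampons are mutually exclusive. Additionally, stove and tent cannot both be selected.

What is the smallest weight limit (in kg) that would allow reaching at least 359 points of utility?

9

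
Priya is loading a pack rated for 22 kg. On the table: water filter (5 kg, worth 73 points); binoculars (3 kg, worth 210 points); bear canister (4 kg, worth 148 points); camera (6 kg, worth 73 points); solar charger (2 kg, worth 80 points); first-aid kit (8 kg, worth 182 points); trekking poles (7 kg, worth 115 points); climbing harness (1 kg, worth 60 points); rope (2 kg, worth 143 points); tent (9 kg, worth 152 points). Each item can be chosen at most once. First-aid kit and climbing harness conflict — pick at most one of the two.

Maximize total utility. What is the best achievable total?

Best packing: binoculars + bear canister + solar charger + climbing harness + rope + tent — 21 kg, 793 total.
Runner-up binoculars + bear canister + solar charger + first-aid kit + rope tops out at 763.

793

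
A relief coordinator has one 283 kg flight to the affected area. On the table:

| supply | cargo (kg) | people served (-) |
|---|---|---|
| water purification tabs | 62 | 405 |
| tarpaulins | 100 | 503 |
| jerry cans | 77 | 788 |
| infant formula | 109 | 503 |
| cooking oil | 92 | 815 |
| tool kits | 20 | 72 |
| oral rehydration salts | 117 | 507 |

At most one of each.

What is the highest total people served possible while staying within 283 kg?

Greedy by ratio would take water purification tabs + jerry cans + cooking oil + tool kits: 251 kg used, total 2080.
Replace water purification tabs and tool kits with tarpaulins: the trade gains 26 net, giving 2106 at 269 kg.
Every other selection either busts 283 kg or fails to beat 2106.

2106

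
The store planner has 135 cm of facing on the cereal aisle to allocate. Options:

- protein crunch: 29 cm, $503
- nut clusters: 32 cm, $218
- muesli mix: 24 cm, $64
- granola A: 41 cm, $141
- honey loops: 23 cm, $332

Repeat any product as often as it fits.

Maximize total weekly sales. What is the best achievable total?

2173

Greedy by ratio would take 4×protein crunch: 116 cm used, total 2012.
Dropping protein crunch frees 29 cm; slotting in 2×honey loops (46 cm) lifts the total to 2173 at 133 cm.
That's the maximum — no swap from here does better than 2173.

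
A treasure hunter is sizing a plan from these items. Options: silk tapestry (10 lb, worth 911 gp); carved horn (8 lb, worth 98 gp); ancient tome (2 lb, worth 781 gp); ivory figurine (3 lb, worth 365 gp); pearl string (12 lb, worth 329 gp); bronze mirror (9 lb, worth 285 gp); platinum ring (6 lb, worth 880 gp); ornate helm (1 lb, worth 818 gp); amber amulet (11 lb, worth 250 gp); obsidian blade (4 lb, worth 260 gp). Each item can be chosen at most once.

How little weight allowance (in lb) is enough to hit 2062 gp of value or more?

9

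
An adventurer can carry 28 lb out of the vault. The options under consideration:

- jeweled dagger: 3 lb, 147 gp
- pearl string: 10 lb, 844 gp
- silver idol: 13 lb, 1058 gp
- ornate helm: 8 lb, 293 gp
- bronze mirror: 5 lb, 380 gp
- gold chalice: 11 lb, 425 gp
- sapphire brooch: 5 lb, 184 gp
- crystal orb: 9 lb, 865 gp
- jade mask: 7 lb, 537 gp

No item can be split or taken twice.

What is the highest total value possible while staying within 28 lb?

Filling by ratio: pearl string + crystal orb + jade mask for 2246, with 2 lb left unused.
Dropping pearl string and jade mask frees 17 lb; slotting in silver idol + bronze mirror (18 lb) lifts the total to 2303 at 27 lb.
The closest alternative, pearl string + silver idol + bronze mirror, reaches only 2282.

2303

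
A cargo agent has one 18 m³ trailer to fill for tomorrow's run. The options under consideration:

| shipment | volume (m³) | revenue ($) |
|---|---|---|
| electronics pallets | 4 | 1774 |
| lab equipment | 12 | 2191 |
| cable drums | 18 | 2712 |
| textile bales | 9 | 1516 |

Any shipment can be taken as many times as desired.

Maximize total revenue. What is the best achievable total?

Best packing: 4×electronics pallets — 16 m³, 7096 total.
That's the maximum — no swap from here does better than 7096.

7096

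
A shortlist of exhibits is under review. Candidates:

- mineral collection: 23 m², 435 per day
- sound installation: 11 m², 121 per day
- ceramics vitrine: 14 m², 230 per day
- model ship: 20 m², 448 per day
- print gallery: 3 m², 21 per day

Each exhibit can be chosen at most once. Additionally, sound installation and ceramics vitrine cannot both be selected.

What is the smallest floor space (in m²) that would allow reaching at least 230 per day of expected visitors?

Need the lightest bundle worth ≥ 230.
ceramics vitrine reaches 230 using 14 m².
Any bundle with less than 14 m² falls short of 230.

14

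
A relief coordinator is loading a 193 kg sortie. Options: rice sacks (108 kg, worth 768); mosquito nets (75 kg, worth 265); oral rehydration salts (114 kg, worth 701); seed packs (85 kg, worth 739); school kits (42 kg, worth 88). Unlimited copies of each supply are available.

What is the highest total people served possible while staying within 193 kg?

1507

Filling by ratio: 2×seed packs for 1478, with 23 kg left unused.
The 85 kg tied up in seed packs is better spent on rice sacks — total rises to 1507 (193 kg).
Nothing else within 193 kg beats 1507.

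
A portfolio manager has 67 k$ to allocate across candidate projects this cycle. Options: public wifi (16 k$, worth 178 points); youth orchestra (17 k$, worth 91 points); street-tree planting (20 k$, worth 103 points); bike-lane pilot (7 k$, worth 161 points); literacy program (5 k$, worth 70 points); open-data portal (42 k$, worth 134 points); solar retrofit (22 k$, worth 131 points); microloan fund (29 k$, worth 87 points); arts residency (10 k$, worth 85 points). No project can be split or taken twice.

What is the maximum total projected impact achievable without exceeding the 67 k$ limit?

631

Filling by ratio: public wifi + bike-lane pilot + literacy program + solar retrofit + arts residency for 625, with 7 k$ left unused.
The 10 k$ tied up in arts residency is better spent on youth orchestra — total rises to 631 (67 k$).
Nothing else within 67 k$ beats 631.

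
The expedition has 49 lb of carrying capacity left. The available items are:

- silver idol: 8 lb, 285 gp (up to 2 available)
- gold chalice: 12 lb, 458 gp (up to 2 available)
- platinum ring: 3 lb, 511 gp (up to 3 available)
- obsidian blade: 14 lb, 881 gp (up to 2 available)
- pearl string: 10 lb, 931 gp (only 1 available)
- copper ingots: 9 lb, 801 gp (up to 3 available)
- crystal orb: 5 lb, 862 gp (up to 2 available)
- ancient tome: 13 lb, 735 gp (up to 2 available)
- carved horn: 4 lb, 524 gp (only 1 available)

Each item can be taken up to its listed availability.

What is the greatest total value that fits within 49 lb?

The ratio heuristic lands on 3×platinum ring + pearl string + copper ingots + 2×crystal orb + carved horn (5513) but leaves 7 lb idle.
The 3 lb tied up in platinum ring is better spent on copper ingots — total rises to 5803 (48 lb).
No other feasible combination exceeds 5803.

5803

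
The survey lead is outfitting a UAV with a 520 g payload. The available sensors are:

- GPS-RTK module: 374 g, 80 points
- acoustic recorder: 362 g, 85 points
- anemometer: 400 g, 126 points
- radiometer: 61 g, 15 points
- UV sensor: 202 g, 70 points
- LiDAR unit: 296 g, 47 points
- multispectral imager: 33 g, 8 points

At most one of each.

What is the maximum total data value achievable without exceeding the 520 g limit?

149

Ranking by ratio (data value/g): UV sensor 0.35, anemometer 0.32, radiometer 0.25, multispectral imager 0.24.
A density-first pass picks radiometer + UV sensor + multispectral imager — 93 at 296 g.
Dropping UV sensor frees 202 g; slotting in anemometer (400 g) lifts the total to 149 at 494 g.
An exhaustive check of the 128 subsets confirms 149.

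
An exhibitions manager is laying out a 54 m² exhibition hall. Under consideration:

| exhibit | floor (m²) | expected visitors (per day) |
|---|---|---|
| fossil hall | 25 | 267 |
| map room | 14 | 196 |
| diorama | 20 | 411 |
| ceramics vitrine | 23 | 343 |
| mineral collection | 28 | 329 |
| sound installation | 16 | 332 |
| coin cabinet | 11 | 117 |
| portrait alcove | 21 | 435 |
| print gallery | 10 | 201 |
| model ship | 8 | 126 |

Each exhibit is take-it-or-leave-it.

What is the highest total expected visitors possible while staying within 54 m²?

Density check — sound installation 20.75, portrait alcove 20.71, diorama 20.55, print gallery 20.10 are the best per m².
Taking the top-ratio exhibits first gives sound installation + portrait alcove + print gallery for 968 (47 m²).
The 21 m² tied up in portrait alcove is better spent on diorama + model ship — total rises to 1070 (54 m²).

1070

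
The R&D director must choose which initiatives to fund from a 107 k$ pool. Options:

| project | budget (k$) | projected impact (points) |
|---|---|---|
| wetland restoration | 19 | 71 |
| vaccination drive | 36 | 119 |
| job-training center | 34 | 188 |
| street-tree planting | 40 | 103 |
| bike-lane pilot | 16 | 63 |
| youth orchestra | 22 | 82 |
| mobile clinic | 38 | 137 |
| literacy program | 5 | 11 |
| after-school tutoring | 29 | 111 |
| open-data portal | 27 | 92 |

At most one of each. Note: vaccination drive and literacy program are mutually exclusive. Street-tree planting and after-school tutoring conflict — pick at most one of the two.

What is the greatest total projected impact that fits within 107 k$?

A density-first pass picks wetland restoration + job-training center + bike-lane pilot + literacy program + after-school tutoring — 444 at 103 k$.
Replace literacy program and after-school tutoring with mobile clinic: the trade gains 15 net, giving 459 at 107 k$.
Runner-up job-training center + bike-lane pilot + youth orchestra + literacy program + after-school tutoring tops out at 455.

459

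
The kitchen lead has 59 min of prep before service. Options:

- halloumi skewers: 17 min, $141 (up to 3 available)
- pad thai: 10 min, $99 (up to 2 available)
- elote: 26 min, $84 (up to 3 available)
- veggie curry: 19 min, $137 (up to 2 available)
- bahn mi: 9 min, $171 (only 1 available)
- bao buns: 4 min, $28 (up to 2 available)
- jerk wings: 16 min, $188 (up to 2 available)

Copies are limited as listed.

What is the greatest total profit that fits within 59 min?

702

Pad thai + bahn mi + 2×bao buns + 2×jerk wings uses 59 of the 59 min and totals 702.
No other feasible combination exceeds 702.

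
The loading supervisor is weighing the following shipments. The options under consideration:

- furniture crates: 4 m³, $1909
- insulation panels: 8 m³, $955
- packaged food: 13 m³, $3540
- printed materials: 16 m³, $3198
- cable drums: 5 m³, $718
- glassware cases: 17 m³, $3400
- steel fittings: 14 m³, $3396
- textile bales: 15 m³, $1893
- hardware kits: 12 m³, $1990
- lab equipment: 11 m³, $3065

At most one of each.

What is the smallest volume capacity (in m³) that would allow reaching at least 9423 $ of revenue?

36

Look for the lowest-volume combination reaching 9423.
furniture crates + packaged food + cable drums + steel fittings reaches 9563 using 36 m³.
No combination under 36 m³ hits 9423.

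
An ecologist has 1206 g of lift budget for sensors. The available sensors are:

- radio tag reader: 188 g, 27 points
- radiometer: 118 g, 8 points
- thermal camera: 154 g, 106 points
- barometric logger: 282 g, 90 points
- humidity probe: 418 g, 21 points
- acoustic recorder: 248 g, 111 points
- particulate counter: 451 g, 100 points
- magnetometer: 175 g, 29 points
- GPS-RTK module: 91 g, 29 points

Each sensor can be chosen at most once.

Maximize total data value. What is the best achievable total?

407

By data value per g: thermal camera 0.69, acoustic recorder 0.45, barometric logger 0.32, GPS-RTK module 0.32 lead.
Filling by ratio: radio tag reader + thermal camera + barometric logger + acoustic recorder + magnetometer + GPS-RTK module for 392, with 68 g left unused.
Replace radio tag reader and magnetometer and GPS-RTK module with particulate counter: the trade gains 15 net, giving 407 at 1135 g.
An exhaustive check of the 512 subsets confirms 407.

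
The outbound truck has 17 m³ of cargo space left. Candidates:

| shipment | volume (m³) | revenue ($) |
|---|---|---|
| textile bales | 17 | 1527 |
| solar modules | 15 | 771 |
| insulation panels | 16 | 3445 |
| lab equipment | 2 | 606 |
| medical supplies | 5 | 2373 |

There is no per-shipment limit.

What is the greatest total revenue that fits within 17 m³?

7725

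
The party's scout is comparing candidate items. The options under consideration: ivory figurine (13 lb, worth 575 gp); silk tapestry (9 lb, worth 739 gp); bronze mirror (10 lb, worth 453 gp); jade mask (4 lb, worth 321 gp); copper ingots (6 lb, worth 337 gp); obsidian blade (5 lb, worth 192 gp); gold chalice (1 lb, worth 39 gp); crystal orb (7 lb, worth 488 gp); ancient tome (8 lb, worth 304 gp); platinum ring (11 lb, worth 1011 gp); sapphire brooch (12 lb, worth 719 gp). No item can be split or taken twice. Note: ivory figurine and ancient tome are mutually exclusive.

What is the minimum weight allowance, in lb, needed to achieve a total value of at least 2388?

30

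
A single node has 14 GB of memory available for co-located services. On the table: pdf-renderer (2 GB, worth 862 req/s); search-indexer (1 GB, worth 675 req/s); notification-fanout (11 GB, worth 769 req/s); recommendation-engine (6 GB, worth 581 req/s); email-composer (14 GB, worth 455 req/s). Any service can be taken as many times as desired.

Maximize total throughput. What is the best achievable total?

9450

Best packing: 14×search-indexer — 14 GB, 9450 total.
Nothing else within 14 GB beats 9450.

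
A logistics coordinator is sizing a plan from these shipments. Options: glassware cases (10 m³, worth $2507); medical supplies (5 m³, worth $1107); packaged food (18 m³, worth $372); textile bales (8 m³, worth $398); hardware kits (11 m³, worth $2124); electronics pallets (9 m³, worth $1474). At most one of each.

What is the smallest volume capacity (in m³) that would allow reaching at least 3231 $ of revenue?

15

Look for the lowest-volume combination reaching 3231.
glassware cases + medical supplies reaches 3614 using 15 m³.
Below 15 m³ the best achievable stays under 3231.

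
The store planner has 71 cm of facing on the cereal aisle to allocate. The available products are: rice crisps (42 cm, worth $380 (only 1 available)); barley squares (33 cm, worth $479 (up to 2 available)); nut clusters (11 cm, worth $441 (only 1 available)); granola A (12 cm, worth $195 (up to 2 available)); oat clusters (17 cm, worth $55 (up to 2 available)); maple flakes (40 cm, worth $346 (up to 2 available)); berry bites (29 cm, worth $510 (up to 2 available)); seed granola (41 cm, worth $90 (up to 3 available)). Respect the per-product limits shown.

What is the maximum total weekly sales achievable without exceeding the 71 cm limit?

1461

Nut clusters + 2×berry bites uses 69 of the 71 cm and totals 1461.
No other feasible combination exceeds 1461.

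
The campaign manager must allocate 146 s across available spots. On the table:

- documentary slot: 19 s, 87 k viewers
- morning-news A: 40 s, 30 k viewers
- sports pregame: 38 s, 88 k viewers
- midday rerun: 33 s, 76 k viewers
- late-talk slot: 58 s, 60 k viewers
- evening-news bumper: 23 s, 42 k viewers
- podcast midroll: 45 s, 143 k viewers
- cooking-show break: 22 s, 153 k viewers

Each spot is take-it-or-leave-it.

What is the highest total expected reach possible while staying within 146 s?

501

A density-first pass picks documentary slot + sports pregame + podcast midroll + cooking-show break — 471 at 124 s.
Dropping sports pregame frees 38 s; slotting in midday rerun + evening-news bumper (56 s) lifts the total to 501 at 142 s.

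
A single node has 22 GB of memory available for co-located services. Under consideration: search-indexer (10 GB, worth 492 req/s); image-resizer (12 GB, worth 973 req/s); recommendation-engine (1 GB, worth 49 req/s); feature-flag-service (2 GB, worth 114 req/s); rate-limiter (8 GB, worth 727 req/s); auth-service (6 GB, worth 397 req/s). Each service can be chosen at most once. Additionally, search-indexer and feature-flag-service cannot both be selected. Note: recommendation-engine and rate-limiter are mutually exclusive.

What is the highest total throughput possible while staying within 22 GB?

1814

Density check — rate-limiter 90.88, image-resizer 81.08, auth-service 66.17, feature-flag-service 57.00 are the best per GB.
Image-resizer + feature-flag-service + rate-limiter uses 22 of the 22 GB and totals 1814.
An exhaustive check of the 64 subsets confirms 1814.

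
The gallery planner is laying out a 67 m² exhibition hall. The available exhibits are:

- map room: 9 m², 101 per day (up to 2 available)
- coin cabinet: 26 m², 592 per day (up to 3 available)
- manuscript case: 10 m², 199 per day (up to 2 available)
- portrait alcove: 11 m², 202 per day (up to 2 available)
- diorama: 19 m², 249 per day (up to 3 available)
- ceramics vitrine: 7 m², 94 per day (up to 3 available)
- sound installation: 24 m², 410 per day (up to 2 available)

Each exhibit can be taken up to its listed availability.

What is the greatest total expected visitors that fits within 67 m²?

1386

By expected visitors per m²: coin cabinet 22.77, manuscript case 19.90, portrait alcove 18.36, sound installation 17.08 lead.
A density-first pass picks 2×coin cabinet + manuscript case — 1383 at 62 m².
Replace manuscript case with portrait alcove: the trade gains 3 net, giving 1386 at 63 m².
No other feasible combination exceeds 1386.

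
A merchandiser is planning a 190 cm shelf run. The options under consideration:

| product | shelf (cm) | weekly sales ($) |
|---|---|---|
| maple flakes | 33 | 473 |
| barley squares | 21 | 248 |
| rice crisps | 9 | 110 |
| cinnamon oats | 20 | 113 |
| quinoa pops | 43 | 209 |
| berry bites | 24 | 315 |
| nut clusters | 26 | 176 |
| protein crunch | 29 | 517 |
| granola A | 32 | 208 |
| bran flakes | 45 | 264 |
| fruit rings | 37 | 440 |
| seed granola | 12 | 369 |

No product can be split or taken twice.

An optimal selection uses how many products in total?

Best achievable weekly sales is 2585.
For example maple flakes + barley squares + rice crisps + cinnamon oats + berry bites + protein crunch + fruit rings + seed granola achieves it, using 185 cm.
All optima have 8 products.

8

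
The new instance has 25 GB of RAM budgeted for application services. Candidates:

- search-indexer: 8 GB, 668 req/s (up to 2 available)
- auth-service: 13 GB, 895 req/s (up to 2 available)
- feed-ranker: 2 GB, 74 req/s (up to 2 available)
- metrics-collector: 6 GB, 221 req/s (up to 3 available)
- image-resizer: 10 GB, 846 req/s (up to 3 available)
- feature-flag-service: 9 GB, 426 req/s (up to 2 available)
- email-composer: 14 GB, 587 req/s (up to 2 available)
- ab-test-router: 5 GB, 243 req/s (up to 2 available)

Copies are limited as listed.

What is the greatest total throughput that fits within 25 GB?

1935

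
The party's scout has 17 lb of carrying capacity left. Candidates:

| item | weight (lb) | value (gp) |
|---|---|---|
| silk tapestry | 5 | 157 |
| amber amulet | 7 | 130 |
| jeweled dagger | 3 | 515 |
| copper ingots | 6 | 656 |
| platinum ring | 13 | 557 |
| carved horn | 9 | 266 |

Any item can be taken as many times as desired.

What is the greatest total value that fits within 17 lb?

5×jeweled dagger uses 15 of the 17 lb and totals 2575.

2575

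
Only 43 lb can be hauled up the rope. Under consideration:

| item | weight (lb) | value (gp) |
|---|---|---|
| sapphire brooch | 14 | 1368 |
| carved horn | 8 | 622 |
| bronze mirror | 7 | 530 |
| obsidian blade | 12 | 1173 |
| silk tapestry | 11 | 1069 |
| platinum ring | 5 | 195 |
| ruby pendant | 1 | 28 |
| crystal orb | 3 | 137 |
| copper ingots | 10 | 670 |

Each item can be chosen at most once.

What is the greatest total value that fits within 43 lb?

3833

By value per lb: obsidian blade 97.75, sapphire brooch 97.71, silk tapestry 97.18 lead.
Taking the top-ratio items first gives sapphire brooch + obsidian blade + silk tapestry + ruby pendant + crystal orb for 3775 (41 lb).
Replace crystal orb with platinum ring: the trade gains 58 net, giving 3833 at 43 lb.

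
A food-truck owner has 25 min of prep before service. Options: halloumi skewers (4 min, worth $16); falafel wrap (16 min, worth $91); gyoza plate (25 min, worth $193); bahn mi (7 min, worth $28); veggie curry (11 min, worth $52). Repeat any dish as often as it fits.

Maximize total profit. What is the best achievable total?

193

By profit per min: gyoza plate 7.72, falafel wrap 5.69, veggie curry 4.73 lead.
Taking gyoza plate: 25 min used, 193 in profit.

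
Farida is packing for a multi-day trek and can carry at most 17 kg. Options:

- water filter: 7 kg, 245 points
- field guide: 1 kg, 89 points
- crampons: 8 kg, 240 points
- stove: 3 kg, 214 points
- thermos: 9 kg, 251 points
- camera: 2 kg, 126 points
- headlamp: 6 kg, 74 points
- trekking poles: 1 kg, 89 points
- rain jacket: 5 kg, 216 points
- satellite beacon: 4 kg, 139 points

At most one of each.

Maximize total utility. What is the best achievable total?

By utility per kg: field guide 89.00, trekking poles 89.00, stove 71.33, camera 63.00 lead.
Taking field guide + stove + camera + trekking poles + rain jacket + satellite beacon: 16 kg used, 873 in utility.

873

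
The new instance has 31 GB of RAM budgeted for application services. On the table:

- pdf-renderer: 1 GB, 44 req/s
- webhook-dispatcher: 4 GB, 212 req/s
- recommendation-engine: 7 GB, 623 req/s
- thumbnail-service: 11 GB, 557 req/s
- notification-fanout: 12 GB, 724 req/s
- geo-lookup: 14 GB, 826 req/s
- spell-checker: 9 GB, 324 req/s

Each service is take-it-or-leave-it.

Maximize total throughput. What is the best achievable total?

1948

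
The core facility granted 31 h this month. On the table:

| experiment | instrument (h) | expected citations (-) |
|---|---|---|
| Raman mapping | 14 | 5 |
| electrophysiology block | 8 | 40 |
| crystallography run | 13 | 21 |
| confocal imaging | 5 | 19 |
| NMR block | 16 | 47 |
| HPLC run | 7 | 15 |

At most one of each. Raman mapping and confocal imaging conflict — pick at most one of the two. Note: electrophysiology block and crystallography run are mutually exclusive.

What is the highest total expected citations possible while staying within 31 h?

Best packing: electrophysiology block + confocal imaging + NMR block — 29 h, 106 total.
The closest alternative, electrophysiology block + NMR block + HPLC run, reaches only 102.

106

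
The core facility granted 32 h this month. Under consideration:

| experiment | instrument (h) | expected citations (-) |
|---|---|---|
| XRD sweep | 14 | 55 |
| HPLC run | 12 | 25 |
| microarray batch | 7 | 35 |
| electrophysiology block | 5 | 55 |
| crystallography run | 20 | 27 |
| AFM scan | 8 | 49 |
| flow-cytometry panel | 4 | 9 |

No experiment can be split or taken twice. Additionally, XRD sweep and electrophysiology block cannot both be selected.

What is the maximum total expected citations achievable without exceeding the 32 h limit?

164

Ranking by ratio (expected citations/h): electrophysiology block 11.00, AFM scan 6.12, microarray batch 5.00.
Filling by ratio: microarray batch + electrophysiology block + AFM scan + flow-cytometry panel for 148, with 8 h left unused.
Replace flow-cytometry panel with HPLC run: the trade gains 16 net, giving 164 at 32 h.
An exhaustive check of the 128 subsets confirms 164.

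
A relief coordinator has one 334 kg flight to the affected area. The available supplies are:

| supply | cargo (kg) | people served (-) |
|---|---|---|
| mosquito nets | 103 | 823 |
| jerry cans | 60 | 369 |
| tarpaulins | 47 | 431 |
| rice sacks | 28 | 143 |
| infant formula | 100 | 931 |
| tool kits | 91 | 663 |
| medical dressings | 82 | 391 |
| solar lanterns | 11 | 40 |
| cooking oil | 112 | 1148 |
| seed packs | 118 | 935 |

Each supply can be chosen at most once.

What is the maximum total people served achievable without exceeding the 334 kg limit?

3014

Ranking by ratio (people served/kg): cooking oil 10.25, infant formula 9.31, tarpaulins 9.17, mosquito nets 7.99.
Taking the top-ratio supplies first gives jerry cans + tarpaulins + infant formula + solar lanterns + cooking oil for 2919 (330 kg).
Dropping jerry cans and tarpaulins and solar lanterns frees 118 kg; slotting in seed packs (118 kg) lifts the total to 3014 at 330 kg.
The closest alternative, mosquito nets + infant formula + solar lanterns + cooking oil, reaches only 2942.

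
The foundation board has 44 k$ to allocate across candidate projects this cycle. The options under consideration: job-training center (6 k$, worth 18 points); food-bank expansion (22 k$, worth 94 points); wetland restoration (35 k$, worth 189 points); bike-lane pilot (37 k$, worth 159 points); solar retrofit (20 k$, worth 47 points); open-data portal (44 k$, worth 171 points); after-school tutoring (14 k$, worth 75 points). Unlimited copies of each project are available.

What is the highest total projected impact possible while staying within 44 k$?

225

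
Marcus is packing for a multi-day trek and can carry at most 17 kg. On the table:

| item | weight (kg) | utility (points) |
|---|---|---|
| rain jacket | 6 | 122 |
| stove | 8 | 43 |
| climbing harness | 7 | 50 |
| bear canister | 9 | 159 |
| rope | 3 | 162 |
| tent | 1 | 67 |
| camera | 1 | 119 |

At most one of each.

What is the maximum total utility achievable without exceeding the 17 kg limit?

507

Filling by ratio: rain jacket + rope + tent + camera for 470, with 6 kg left unused.
Replace rain jacket with bear canister: the trade gains 37 net, giving 507 at 14 kg.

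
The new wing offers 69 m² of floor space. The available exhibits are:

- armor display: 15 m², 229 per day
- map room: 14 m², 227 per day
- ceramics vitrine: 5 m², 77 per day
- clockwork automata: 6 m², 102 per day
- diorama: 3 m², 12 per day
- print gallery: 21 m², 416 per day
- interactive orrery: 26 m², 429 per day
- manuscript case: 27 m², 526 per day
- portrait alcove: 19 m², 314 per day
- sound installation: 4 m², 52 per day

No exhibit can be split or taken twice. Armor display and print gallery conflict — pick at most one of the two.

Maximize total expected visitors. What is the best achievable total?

1271

Density check — print gallery 19.81, manuscript case 19.48, clockwork automata 17.00, portrait alcove 16.53 are the best per m².
Best packing: map room + clockwork automata + print gallery + manuscript case — 68 m², 1271 total.
The closest alternative, print gallery + manuscript case + portrait alcove, reaches only 1256.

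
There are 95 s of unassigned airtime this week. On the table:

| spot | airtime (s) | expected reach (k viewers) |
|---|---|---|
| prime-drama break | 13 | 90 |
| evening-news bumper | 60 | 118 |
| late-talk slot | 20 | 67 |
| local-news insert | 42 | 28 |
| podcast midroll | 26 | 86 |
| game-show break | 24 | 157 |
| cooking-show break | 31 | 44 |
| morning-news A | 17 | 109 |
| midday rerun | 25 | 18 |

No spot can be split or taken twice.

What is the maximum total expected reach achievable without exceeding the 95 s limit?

A density-first pass picks prime-drama break + late-talk slot + game-show break + morning-news A — 423 at 74 s.
Dropping late-talk slot frees 20 s; slotting in podcast midroll (26 s) lifts the total to 442 at 80 s.
That's the maximum — no swap from here does better than 442.

442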